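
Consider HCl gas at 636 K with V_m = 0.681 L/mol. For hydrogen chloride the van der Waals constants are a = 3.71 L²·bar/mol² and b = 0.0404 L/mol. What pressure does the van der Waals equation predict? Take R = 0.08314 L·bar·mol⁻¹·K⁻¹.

P ≈ 74.54 bar

P = RT/(V_m − b) − a/V_m²
RT/(V_m − b) = (0.08314)(636)/(0.681 − 0.0404) = 52.877/0.64060 = 82.543 bar
a/V_m² = 3.71/(0.681)² = 7.9998 bar
P = 82.543 − 7.9998 = 74.54 bar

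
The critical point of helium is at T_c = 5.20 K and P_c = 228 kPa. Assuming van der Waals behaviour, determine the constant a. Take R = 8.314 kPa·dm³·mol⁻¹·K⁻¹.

a ≈ 3.458 kPa·dm⁶/mol²

From T_c = 8a/(27Rb) and P_c = a/(27b²): a = 27 R² T_c²/(64 P_c).
a = 27×(8.314)²×(5.20)²/(64×228) = 50465/14592 = 3.458 kPa·dm⁶/mol²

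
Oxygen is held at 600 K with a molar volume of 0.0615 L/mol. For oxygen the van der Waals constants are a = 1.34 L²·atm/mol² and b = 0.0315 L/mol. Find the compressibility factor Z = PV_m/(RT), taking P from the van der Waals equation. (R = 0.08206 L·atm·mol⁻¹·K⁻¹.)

Z ≈ 1.607

P = RT/(V_m − b) − a/V_m² = (0.08206)(600)/(0.0615 − 0.0315) − 1.34/(0.0615)²
  = 49.236/0.030000 − 354.29 = 1641.2 − 354.29 = 1286.9 atm
Z = PV_m/(RT) = (1286.9)(0.0615)/((0.08206)(600)) = 79.144/49.236 = 1.607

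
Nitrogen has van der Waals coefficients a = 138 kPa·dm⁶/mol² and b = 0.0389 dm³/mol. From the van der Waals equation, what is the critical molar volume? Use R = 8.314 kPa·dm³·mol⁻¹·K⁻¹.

For a van der Waals gas, V_m,c = 3b.
V_m,c = 3×0.0389 = 0.1167 dm³/mol

V_m,c ≈ 0.1167 dm³/mol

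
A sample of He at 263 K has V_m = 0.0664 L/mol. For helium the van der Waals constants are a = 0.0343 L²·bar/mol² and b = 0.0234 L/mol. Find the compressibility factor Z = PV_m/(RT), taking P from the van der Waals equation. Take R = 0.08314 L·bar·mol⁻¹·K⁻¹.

P = RT/(V_m − b) − a/V_m² = (0.08314)(263)/(0.0664 − 0.0234) − 0.0343/(0.0664)²
  = 21.866/0.043000 − 7.7796 = 508.51 − 7.7796 = 500.73 bar
Z = PV_m/(RT) = (500.73)(0.0664)/((0.08314)(263)) = 33.248/21.866 = 1.521

Z ≈ 1.521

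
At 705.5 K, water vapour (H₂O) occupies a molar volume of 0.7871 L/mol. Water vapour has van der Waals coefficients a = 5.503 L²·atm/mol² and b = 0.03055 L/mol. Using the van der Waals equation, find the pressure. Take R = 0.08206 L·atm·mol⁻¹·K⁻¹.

P = RT/(V_m − b) − a/V_m²
RT/(V_m − b) = (0.08206)(705.5)/(0.7871 − 0.03055) = 57.893/0.75655 = 76.522 atm
a/V_m² = 5.503/(0.7871)² = 8.8826 atm
P = 76.522 − 8.8826 = 67.64 atm

P ≈ 67.64 atm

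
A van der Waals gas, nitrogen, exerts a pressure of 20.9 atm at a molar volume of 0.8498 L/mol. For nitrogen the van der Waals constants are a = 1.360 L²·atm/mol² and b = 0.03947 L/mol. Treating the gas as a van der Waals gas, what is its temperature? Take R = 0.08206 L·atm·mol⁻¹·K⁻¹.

T = (P + a/V_m²)(V_m − b)/R
P + a/V_m² = 20.9 + 1.360/(0.8498)² = 22.783 atm
V_m − b = 0.8498 − 0.03947 = 0.81033 L/mol
T = (22.783)(0.81033)/0.08206 = 225.0 K

T ≈ 225.0 K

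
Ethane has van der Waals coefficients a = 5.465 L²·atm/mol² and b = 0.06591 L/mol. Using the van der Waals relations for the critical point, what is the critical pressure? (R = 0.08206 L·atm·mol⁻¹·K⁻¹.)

For a van der Waals gas, P_c = a/(27b²).
P_c = 5.465/(27×(0.06591)²) = 5.465/0.11729 = 46.59 atm

P_c ≈ 46.59 atm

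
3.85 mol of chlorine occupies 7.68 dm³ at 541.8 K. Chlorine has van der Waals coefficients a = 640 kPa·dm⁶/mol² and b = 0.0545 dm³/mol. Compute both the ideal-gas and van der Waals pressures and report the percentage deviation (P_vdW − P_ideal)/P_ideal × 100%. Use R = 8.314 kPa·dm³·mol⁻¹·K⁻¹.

-4.31 %

Ideal: P_ideal = nRT/V = (3.85)(8.314)(541.8)/7.68 = 2258.13 kPa
vdW: P = nRT/(V − nb) − a n²/V² = 17342.4/7.47018 − 9486.40/58.9824 = 2321.55 − 160.834 = 2160.72 kPa
% deviation = (2160.72 − 2258.13)/2258.13 × 100% = -4.31%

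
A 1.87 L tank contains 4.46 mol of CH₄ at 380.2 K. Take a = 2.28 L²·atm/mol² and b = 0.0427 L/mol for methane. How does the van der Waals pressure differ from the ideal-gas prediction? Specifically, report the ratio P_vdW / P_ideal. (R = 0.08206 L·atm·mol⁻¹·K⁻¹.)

Ideal: P_ideal = nRT/V = (4.46)(0.08206)(380.2)/1.87 = 74.4110 atm
vdW: P = nRT/(V − nb) − a n²/V² = 139.148/1.67956 − 45.3528/3.49690 = 82.8479 − 12.9694 = 69.8785 atm
Ratio = 69.8785/74.4110 = 0.9391

P_vdW / P_ideal ≈ 0.9391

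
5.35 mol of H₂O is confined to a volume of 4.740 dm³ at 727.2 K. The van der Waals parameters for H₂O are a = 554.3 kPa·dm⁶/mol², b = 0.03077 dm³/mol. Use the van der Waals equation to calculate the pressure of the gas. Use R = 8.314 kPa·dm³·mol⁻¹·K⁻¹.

P = nRT/(V − nb) − a n²/V²
nRT/(V − nb) = (5.35)(8.314)(727.2)/(4.740 − 5.35×0.03077) = 32346/4.5754 = 7069.5 kPa
a n²/V² = (554.3)(5.35)²/(4.740)² = 706.15 kPa
P = 7069.5 − 706.15 = 6363 kPa

P ≈ 6363 kPa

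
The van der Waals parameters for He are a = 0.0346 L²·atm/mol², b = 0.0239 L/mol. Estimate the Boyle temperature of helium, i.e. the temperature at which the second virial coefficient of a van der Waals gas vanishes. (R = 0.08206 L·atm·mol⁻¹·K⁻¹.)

T_B ≈ 17.64 K

For a van der Waals gas the second virial coefficient B₂ = b − a/(RT) vanishes at T_B = a/(Rb).
T_B = 0.0346/(0.08206×0.0239) = 0.0346/0.0019612 = 17.64 K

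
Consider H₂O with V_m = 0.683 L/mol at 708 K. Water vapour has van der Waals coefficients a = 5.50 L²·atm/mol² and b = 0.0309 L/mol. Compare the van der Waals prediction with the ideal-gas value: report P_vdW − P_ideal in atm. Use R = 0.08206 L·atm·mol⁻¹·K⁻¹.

ΔP ≈ -7.759 atm

Ideal: P_ideal = RT/V_m = (0.08206)(708)/0.683 = 85.0637 atm
vdW: P = RT/(V_m − b) − a/V_m² = 58.0985/0.652100 − 5.50/0.466489 = 89.0945 − 11.7902 = 77.3043 atm
ΔP = 77.3043 − 85.0637 = -7.759 atm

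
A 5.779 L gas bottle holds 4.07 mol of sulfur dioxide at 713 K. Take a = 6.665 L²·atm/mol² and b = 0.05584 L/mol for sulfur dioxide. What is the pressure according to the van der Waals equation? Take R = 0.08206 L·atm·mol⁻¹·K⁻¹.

P = nRT/(V − nb) − a n²/V²
nRT/(V − nb) = (4.07)(0.08206)(713)/(5.779 − 4.07×0.05584) = 238.13/5.5517 = 42.893 atm
a n²/V² = (6.665)(4.07)²/(5.779)² = 3.3059 atm
P = 42.893 − 3.3059 = 39.59 atm

P ≈ 39.59 atm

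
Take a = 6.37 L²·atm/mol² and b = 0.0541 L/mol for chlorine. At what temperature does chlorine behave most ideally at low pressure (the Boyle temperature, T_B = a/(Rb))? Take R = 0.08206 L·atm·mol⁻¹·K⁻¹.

T_B ≈ 1435 K

For a van der Waals gas the second virial coefficient B₂ = b − a/(RT) vanishes at T_B = a/(Rb).
T_B = 6.37/(0.08206×0.0541) = 6.37/0.0044394 = 1435 K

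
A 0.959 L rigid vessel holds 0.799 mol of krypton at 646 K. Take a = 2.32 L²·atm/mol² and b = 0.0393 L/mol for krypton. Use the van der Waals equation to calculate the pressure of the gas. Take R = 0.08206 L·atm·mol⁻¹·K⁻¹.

P ≈ 44.05 atm

P = nRT/(V − nb) − a n²/V²
nRT/(V − nb) = (0.799)(0.08206)(646)/(0.959 − 0.799×0.0393) = 42.356/0.92760 = 45.662 atm
a n²/V² = (2.32)(0.799)²/(0.959)² = 1.6104 atm
P = 45.662 − 1.6104 = 44.05 atm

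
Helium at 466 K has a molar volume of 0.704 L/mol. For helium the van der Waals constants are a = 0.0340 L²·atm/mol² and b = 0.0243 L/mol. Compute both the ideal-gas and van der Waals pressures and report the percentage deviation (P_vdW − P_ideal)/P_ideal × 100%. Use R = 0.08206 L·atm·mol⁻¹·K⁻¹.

Ideal: P_ideal = RT/V_m = (0.08206)(466)/0.704 = 54.3181 atm
vdW: P = RT/(V_m − b) − a/V_m² = 38.2400/0.679700 − 0.0340/0.495616 = 56.2601 − 0.0686015 = 56.1915 atm
% deviation = (56.1915 − 54.3181)/54.3181 × 100% = 3.45%

3.45 %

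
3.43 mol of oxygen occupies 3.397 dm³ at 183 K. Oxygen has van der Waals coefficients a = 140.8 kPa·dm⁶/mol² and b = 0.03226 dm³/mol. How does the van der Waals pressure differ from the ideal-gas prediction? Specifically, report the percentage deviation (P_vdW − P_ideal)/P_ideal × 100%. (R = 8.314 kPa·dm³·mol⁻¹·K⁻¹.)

Ideal: P_ideal = nRT/V = (3.43)(8.314)(183)/3.397 = 1536.24 kPa
vdW: P = nRT/(V − nb) − a n²/V² = 5218.61/3.28635 − 1656.50/11.5396 = 1587.97 − 143.549 = 1444.42 kPa
% deviation = (1444.42 − 1536.24)/1536.24 × 100% = -5.98%

-5.98 %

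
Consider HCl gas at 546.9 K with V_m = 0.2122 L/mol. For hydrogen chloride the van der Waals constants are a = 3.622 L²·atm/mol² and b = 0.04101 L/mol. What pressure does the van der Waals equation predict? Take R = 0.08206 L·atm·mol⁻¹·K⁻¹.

P = RT/(V_m − b) − a/V_m²
RT/(V_m − b) = (0.08206)(546.9)/(0.2122 − 0.04101) = 44.879/0.17119 = 262.16 atm
a/V_m² = 3.622/(0.2122)² = 80.437 atm
P = 262.16 − 80.437 = 181.7 atm

P ≈ 181.7 atm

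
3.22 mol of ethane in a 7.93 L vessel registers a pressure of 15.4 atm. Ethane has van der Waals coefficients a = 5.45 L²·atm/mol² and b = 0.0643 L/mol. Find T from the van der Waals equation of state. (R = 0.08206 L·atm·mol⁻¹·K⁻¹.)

T = (P + a n²/V²)(V − nb)/(nR)
P + a n²/V² = 15.4 + (5.45)(3.22)²/(7.93)² = 16.299 atm
V − nb = 7.93 − (3.22)(0.0643) = 7.7230 L
T = (16.299)(7.7230)/((3.22)(0.08206)) = 476.4 K

T ≈ 476.4 K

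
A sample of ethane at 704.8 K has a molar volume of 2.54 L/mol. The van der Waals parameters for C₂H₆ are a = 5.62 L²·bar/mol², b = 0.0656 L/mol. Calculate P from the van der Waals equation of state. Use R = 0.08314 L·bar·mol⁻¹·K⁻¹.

P ≈ 22.81 bar

P = RT/(V_m − b) − a/V_m²
RT/(V_m − b) = (0.08314)(704.8)/(2.54 − 0.0656) = 58.597/2.4744 = 23.681 bar
a/V_m² = 5.62/(2.54)² = 0.87110 bar
P = 23.681 − 0.87110 = 22.81 bar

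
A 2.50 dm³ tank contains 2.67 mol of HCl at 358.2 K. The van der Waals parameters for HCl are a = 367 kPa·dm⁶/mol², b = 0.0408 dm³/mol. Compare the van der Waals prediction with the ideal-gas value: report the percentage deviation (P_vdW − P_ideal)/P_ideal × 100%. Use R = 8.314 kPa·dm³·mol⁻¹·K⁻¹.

-8.61 %

Ideal: P_ideal = nRT/V = (2.67)(8.314)(358.2)/2.50 = 3180.58 kPa
vdW: P = nRT/(V − nb) − a n²/V² = 7951.46/2.39106 − 2616.31/6.25000 = 3325.50 − 418.610 = 2906.89 kPa
% deviation = (2906.89 − 3180.58)/3180.58 × 100% = -8.61%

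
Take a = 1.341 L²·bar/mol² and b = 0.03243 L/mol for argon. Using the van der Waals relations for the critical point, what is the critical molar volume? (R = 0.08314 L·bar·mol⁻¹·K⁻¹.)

For a van der Waals gas, V_m,c = 3b.
V_m,c = 3×0.03243 = 0.09729 L/mol

V_m,c ≈ 0.09729 L/mol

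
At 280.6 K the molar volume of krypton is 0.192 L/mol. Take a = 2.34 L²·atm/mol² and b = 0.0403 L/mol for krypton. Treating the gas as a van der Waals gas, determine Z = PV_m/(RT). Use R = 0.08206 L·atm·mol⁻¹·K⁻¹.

Z ≈ 0.7364

P = RT/(V_m − b) − a/V_m² = (0.08206)(280.6)/(0.192 − 0.0403) − 2.34/(0.192)²
  = 23.026/0.15170 − 63.477 = 151.79 − 63.477 = 88.31 atm
Z = PV_m/(RT) = (88.31)(0.192)/((0.08206)(280.6)) = 16.956/23.026 = 0.7364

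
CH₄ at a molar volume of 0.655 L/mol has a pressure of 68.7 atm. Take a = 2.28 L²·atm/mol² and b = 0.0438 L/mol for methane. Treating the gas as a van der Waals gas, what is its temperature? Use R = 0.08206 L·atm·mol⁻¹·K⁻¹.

T = (P + a/V_m²)(V_m − b)/R
P + a/V_m² = 68.7 + 2.28/(0.655)² = 74.014 atm
V_m − b = 0.655 − 0.0438 = 0.61120 L/mol
T = (74.014)(0.61120)/0.08206 = 551.3 K

T ≈ 551.3 K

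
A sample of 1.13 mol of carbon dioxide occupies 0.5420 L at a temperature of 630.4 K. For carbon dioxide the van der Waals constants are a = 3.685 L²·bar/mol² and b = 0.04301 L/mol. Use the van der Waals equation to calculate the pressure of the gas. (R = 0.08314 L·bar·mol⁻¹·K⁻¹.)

P = nRT/(V − nb) − a n²/V²
nRT/(V − nb) = (1.13)(0.08314)(630.4)/(0.5420 − 1.13×0.04301) = 59.225/0.49340 = 120.03 bar
a n²/V² = (3.685)(1.13)²/(0.5420)² = 16.018 bar
P = 120.03 − 16.018 = 104.0 bar

P ≈ 104.0 bar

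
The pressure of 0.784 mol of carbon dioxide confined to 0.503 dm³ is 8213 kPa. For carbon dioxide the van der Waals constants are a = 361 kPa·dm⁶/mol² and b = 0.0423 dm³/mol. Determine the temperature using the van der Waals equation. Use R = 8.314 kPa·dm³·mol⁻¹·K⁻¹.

T ≈ 655.2 K

T = (P + a n²/V²)(V − nb)/(nR)
P + a n²/V² = 8213 + (361)(0.784)²/(0.503)² = 9090.0 kPa
V − nb = 0.503 − (0.784)(0.0423) = 0.46984 dm³
T = (9090.0)(0.46984)/((0.784)(8.314)) = 655.2 K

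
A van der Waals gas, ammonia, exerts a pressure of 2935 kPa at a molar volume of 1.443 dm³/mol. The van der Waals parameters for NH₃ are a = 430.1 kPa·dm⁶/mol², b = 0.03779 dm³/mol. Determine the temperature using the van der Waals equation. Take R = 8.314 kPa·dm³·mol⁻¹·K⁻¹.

T = (P + a/V_m²)(V_m − b)/R
P + a/V_m² = 2935 + 430.1/(1.443)² = 3141.6 kPa
V_m − b = 1.443 − 0.03779 = 1.4052 dm³/mol
T = (3141.6)(1.4052)/8.314 = 531.0 K

T ≈ 531.0 K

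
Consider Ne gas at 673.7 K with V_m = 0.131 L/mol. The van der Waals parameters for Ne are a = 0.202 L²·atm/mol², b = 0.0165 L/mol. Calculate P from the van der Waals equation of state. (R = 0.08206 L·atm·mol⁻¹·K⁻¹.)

P = RT/(V_m − b) − a/V_m²
RT/(V_m − b) = (0.08206)(673.7)/(0.131 − 0.0165) = 55.284/0.11450 = 482.83 atm
a/V_m² = 0.202/(0.131)² = 11.771 atm
P = 482.83 − 11.771 = 471.1 atm

P ≈ 471.1 atm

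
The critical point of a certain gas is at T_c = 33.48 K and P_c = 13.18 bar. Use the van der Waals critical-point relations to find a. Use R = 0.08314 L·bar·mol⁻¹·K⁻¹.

a ≈ 0.2480 L²·bar/mol²

From T_c = 8a/(27Rb) and P_c = a/(27b²): a = 27 R² T_c²/(64 P_c).
a = 27×(0.08314)²×(33.48)²/(64×13.18) = 209.20/843.52 = 0.2480 L²·bar/mol²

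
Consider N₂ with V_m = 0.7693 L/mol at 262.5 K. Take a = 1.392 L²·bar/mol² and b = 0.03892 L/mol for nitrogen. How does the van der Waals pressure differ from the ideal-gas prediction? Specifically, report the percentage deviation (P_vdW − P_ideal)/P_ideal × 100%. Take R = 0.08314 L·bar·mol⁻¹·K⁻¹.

Ideal: P_ideal = RT/V_m = (0.08314)(262.5)/0.7693 = 28.3690 bar
vdW: P = RT/(V_m − b) − a/V_m² = 21.8243/0.730380 − 1.392/0.591822 = 29.8807 − 2.35206 = 27.5286 bar
% deviation = (27.5286 − 28.3690)/28.3690 × 100% = -2.96%

-2.96 %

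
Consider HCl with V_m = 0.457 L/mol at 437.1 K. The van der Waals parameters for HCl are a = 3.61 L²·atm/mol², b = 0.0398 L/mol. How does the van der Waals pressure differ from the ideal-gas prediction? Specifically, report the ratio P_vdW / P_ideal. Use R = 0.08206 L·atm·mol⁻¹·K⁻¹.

P_vdW / P_ideal ≈ 0.8752

Ideal: P_ideal = RT/V_m = (0.08206)(437.1)/0.457 = 78.4867 atm
vdW: P = RT/(V_m − b) − a/V_m² = 35.8684/0.417200 − 3.61/0.208849 = 85.9741 − 17.2852 = 68.6889 atm
Ratio = 68.6889/78.4867 = 0.8752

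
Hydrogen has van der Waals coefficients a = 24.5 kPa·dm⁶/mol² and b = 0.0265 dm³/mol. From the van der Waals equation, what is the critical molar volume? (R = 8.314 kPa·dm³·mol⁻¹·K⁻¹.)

For a van der Waals gas, V_m,c = 3b.
V_m,c = 3×0.0265 = 0.07950 dm³/mol

V_m,c ≈ 0.07950 dm³/mol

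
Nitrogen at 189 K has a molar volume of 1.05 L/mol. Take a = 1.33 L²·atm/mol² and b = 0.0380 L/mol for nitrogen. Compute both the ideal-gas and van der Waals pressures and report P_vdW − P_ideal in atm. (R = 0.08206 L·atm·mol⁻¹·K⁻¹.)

ΔP ≈ -0.652 atm

Ideal: P_ideal = RT/V_m = (0.08206)(189)/1.05 = 14.7708 atm
vdW: P = RT/(V_m − b) − a/V_m² = 15.5093/1.01200 − 1.33/1.10250 = 15.3254 − 1.20635 = 14.1191 atm
ΔP = 14.1191 − 14.7708 = -0.652 atm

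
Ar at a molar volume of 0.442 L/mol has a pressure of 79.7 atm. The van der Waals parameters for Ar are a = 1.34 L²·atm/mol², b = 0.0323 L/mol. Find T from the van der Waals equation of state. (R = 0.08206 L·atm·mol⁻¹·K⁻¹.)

T = (P + a/V_m²)(V_m − b)/R
P + a/V_m² = 79.7 + 1.34/(0.442)² = 86.559 atm
V_m − b = 0.442 − 0.0323 = 0.40970 L/mol
T = (86.559)(0.40970)/0.08206 = 432.2 K

T ≈ 432.2 K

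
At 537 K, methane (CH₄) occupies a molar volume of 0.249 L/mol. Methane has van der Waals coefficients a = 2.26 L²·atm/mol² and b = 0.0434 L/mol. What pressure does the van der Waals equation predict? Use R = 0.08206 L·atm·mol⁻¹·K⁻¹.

P = RT/(V_m − b) − a/V_m²
RT/(V_m − b) = (0.08206)(537)/(0.249 − 0.0434) = 44.066/0.20560 = 214.33 atm
a/V_m² = 2.26/(0.249)² = 36.451 atm
P = 214.33 − 36.451 = 177.9 atm

P ≈ 177.9 atm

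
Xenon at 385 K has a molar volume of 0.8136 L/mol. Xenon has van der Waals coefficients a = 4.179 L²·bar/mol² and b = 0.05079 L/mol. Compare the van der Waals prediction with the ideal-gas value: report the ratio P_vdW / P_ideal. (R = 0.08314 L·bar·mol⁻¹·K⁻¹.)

P_vdW / P_ideal ≈ 0.9061

Ideal: P_ideal = RT/V_m = (0.08314)(385)/0.8136 = 39.3423 bar
vdW: P = RT/(V_m − b) − a/V_m² = 32.0089/0.762810 − 4.179/0.661945 = 41.9618 − 6.31321 = 35.6486 bar
Ratio = 35.6486/39.3423 = 0.9061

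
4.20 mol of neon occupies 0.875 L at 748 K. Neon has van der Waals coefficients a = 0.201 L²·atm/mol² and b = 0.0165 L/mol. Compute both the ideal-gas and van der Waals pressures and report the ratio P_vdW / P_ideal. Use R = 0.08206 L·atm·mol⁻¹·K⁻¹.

Ideal: P_ideal = nRT/V = (4.20)(0.08206)(748)/0.875 = 294.628 atm
vdW: P = nRT/(V − nb) − a n²/V² = 257.800/0.805700 − 3.54564/0.765625 = 319.970 − 4.63104 = 315.339 atm
Ratio = 315.339/294.628 = 1.070

P_vdW / P_ideal ≈ 1.070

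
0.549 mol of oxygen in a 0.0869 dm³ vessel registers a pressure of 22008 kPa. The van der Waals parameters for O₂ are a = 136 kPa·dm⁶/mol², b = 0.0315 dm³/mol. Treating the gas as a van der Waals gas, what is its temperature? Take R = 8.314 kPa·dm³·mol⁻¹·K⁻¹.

T = (P + a n²/V²)(V − nb)/(nR)
P + a n²/V² = 22008 + (136)(0.549)²/(0.0869)² = 27436 kPa
V − nb = 0.0869 − (0.549)(0.0315) = 0.069607 dm³
T = (27436)(0.069607)/((0.549)(8.314)) = 418.4 K

T ≈ 418.4 K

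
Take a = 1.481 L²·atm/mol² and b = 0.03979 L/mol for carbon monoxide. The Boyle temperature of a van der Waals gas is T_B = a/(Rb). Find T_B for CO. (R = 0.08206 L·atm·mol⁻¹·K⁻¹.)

For a van der Waals gas the second virial coefficient B₂ = b − a/(RT) vanishes at T_B = a/(Rb).
T_B = 1.481/(0.08206×0.03979) = 1.481/0.0032652 = 453.6 K

T_B ≈ 453.6 K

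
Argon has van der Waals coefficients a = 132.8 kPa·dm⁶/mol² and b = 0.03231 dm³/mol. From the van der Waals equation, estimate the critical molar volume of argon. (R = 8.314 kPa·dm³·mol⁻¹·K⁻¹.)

For a van der Waals gas, V_m,c = 3b.
V_m,c = 3×0.03231 = 0.09693 dm³/mol

V_m,c ≈ 0.09693 dm³/mol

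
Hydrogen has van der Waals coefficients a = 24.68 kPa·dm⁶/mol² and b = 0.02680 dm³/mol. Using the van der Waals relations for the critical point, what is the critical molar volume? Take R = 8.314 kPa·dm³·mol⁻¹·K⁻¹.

V_m,c ≈ 0.08040 dm³/mol

For a van der Waals gas, V_m,c = 3b.
V_m,c = 3×0.02680 = 0.08040 dm³/mol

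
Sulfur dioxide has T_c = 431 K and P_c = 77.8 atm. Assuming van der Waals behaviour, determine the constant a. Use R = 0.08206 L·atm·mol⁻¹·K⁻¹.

From T_c = 8a/(27Rb) and P_c = a/(27b²): a = 27 R² T_c²/(64 P_c).
a = 27×(0.08206)²×(431)²/(64×77.8) = 33774/4979.2 = 6.783 L²·atm/mol²

a ≈ 6.783 L²·atm/mol²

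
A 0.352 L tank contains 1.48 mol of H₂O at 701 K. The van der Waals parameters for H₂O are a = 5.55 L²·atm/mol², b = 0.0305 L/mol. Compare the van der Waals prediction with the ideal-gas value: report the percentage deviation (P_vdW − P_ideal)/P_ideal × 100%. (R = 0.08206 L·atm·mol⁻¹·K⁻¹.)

Ideal: P_ideal = nRT/V = (1.48)(0.08206)(701)/0.352 = 241.863 atm
vdW: P = nRT/(V − nb) − a n²/V² = 85.1356/0.306860 − 12.1567/0.123904 = 277.441 − 98.1139 = 179.327 atm
% deviation = (179.327 − 241.863)/241.863 × 100% = -25.86%

-25.86 %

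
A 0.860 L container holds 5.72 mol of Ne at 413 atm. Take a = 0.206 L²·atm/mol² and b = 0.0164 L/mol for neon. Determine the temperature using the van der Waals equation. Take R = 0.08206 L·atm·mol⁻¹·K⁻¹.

T ≈ 689.0 K

T = (P + a n²/V²)(V − nb)/(nR)
P + a n²/V² = 413 + (0.206)(5.72)²/(0.860)² = 422.11 atm
V − nb = 0.860 − (5.72)(0.0164) = 0.76619 L
T = (422.11)(0.76619)/((5.72)(0.08206)) = 689.0 K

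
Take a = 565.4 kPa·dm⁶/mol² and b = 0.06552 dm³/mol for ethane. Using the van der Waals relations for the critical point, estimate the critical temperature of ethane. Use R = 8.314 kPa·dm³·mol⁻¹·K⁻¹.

For a van der Waals gas, T_c = 8a/(27Rb).
T_c = 8×565.4/(27×8.314×0.06552) = 4523.2/14.708 = 307.5 K

T_c ≈ 307.5 K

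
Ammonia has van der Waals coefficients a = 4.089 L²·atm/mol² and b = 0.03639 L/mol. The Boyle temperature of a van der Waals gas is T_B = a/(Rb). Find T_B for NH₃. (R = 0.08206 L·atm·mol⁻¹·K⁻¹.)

For a van der Waals gas the second virial coefficient B₂ = b − a/(RT) vanishes at T_B = a/(Rb).
T_B = 4.089/(0.08206×0.03639) = 4.089/0.0029862 = 1369 K

T_B ≈ 1369 K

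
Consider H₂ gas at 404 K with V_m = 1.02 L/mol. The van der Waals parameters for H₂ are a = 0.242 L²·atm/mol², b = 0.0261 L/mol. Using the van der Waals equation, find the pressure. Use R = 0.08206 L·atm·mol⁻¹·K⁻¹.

P ≈ 33.12 atm

P = RT/(V_m − b) − a/V_m²
RT/(V_m − b) = (0.08206)(404)/(1.02 − 0.0261) = 33.152/0.99390 = 33.355 atm
a/V_m² = 0.242/(1.02)² = 0.23260 atm
P = 33.355 − 0.23260 = 33.12 atm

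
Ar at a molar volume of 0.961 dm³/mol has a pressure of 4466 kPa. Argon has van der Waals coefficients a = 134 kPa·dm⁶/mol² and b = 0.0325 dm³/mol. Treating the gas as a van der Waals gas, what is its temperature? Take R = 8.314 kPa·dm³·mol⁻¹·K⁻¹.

T ≈ 515.0 K

T = (P + a/V_m²)(V_m − b)/R
P + a/V_m² = 4466 + 134/(0.961)² = 4611.1 kPa
V_m − b = 0.961 − 0.0325 = 0.92850 dm³/mol
T = (4611.1)(0.92850)/8.314 = 515.0 K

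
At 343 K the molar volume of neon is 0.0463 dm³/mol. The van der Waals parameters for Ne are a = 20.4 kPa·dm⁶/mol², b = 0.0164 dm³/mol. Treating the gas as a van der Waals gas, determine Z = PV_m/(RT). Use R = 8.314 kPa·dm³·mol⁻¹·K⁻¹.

Z ≈ 1.394

P = RT/(V_m − b) − a/V_m² = (8.314)(343)/(0.0463 − 0.0164) − 20.4/(0.0463)²
  = 2851.7/0.029900 − 9516.3 = 95375 − 9516.3 = 85859 kPa
Z = PV_m/(RT) = (85859)(0.0463)/((8.314)(343)) = 3975.3/2851.7 = 1.394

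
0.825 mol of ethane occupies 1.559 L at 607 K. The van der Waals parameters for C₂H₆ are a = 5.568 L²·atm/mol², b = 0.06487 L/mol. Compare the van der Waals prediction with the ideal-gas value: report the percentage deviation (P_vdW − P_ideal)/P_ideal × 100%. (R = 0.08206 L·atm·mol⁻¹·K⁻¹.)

-2.36 %

Ideal: P_ideal = nRT/V = (0.825)(0.08206)(607)/1.559 = 26.3589 atm
vdW: P = nRT/(V − nb) − a n²/V² = 41.0936/1.50548 − 3.78972/2.43048 = 27.2960 − 1.55925 = 25.7368 atm
% deviation = (25.7368 − 26.3589)/26.3589 × 100% = -2.36%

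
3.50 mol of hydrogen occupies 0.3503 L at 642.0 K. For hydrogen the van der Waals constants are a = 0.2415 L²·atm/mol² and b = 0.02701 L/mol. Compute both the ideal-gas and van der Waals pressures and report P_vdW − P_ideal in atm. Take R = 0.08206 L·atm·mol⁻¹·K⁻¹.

ΔP ≈ 170.4 atm

Ideal: P_ideal = nRT/V = (3.50)(0.08206)(642.0)/0.3503 = 526.374 atm
vdW: P = nRT/(V − nb) − a n²/V² = 184.389/0.255765 − 2.95838/0.122710 = 720.931 − 24.1087 = 696.822 atm
ΔP = 696.822 − 526.374 = 170.4 atm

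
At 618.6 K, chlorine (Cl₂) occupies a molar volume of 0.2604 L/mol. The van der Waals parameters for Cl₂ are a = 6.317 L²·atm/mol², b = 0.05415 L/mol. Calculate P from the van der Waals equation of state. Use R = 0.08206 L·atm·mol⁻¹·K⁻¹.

P ≈ 153.0 atm

P = RT/(V_m − b) − a/V_m²
RT/(V_m − b) = (0.08206)(618.6)/(0.2604 − 0.05415) = 50.762/0.20625 = 246.12 atm
a/V_m² = 6.317/(0.2604)² = 93.160 atm
P = 246.12 − 93.160 = 153.0 atm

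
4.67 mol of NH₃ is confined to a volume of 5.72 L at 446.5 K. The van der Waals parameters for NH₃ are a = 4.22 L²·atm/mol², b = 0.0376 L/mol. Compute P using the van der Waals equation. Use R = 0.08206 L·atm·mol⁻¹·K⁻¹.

P ≈ 28.05 atm

P = nRT/(V − nb) − a n²/V²
nRT/(V − nb) = (4.67)(0.08206)(446.5)/(5.72 − 4.67×0.0376) = 171.11/5.5444 = 30.862 atm
a n²/V² = (4.22)(4.67)²/(5.72)² = 2.8129 atm
P = 30.862 − 2.8129 = 28.05 atm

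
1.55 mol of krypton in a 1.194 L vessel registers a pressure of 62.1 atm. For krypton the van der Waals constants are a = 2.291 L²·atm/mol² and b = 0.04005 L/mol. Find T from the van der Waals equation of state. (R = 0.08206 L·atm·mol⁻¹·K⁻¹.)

T = (P + a n²/V²)(V − nb)/(nR)
P + a n²/V² = 62.1 + (2.291)(1.55)²/(1.194)² = 65.961 atm
V − nb = 1.194 − (1.55)(0.04005) = 1.1319 L
T = (65.961)(1.1319)/((1.55)(0.08206)) = 587.0 K

T ≈ 587.0 K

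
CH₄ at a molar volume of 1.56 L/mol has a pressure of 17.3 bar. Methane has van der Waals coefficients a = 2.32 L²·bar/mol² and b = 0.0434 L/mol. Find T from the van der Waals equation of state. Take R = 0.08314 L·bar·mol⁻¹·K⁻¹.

T = (P + a/V_m²)(V_m − b)/R
P + a/V_m² = 17.3 + 2.32/(1.56)² = 18.253 bar
V_m − b = 1.56 − 0.0434 = 1.5166 L/mol
T = (18.253)(1.5166)/0.08314 = 333.0 K

T ≈ 333.0 K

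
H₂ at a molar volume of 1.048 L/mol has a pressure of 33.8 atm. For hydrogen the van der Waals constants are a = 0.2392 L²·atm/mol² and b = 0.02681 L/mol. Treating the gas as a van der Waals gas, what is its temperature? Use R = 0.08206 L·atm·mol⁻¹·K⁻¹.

T ≈ 423.3 K

T = (P + a/V_m²)(V_m − b)/R
P + a/V_m² = 33.8 + 0.2392/(1.048)² = 34.018 atm
V_m − b = 1.048 − 0.02681 = 1.0212 L/mol
T = (34.018)(1.0212)/0.08206 = 423.3 K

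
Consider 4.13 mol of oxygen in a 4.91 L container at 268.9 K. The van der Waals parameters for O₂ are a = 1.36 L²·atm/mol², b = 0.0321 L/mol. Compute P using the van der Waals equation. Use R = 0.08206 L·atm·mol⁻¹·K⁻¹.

P = nRT/(V − nb) − a n²/V²
nRT/(V − nb) = (4.13)(0.08206)(268.9)/(4.91 − 4.13×0.0321) = 91.132/4.7774 = 19.076 atm
a n²/V² = (1.36)(4.13)²/(4.91)² = 0.96222 atm
P = 19.076 − 0.96222 = 18.11 atm

P ≈ 18.11 atm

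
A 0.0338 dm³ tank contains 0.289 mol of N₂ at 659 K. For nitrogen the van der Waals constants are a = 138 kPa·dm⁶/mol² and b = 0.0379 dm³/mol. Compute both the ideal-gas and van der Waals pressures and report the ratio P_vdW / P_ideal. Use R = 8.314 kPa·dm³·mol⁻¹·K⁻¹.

P_vdW / P_ideal ≈ 1.264

Ideal: P_ideal = nRT/V = (0.289)(8.314)(659)/0.0338 = 46846.4 kPa
vdW: P = nRT/(V − nb) − a n²/V² = 1583.41/0.0228469 − 11.5259/0.00114244 = 69305.2 − 10088.8 = 59216.4 kPa
Ratio = 59216.4/46846.4 = 1.264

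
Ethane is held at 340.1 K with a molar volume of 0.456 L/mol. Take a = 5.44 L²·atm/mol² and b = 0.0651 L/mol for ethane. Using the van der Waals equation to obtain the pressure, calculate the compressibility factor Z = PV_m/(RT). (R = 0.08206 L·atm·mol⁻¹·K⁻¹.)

P = RT/(V_m − b) − a/V_m² = (0.08206)(340.1)/(0.456 − 0.0651) − 5.44/(0.456)²
  = 27.909/0.39090 − 26.162 = 71.397 − 26.162 = 45.235 atm
Z = PV_m/(RT) = (45.235)(0.456)/((0.08206)(340.1)) = 20.627/27.909 = 0.7391

Z ≈ 0.7391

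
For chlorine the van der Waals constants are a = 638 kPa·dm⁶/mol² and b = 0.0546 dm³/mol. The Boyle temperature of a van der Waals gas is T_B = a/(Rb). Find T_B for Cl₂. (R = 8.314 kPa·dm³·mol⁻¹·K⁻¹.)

T_B ≈ 1405 K

For a van der Waals gas the second virial coefficient B₂ = b − a/(RT) vanishes at T_B = a/(Rb).
T_B = 638/(8.314×0.0546) = 638/0.45394 = 1405 K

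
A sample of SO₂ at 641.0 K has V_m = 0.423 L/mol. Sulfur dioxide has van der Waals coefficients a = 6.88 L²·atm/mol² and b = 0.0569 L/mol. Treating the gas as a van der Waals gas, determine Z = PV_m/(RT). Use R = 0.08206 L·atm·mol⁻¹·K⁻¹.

P = RT/(V_m − b) − a/V_m² = (0.08206)(641.0)/(0.423 − 0.0569) − 6.88/(0.423)²
  = 52.600/0.36610 − 38.451 = 143.68 − 38.451 = 105.23 atm
Z = PV_m/(RT) = (105.23)(0.423)/((0.08206)(641.0)) = 44.512/52.600 = 0.8462

Z ≈ 0.8462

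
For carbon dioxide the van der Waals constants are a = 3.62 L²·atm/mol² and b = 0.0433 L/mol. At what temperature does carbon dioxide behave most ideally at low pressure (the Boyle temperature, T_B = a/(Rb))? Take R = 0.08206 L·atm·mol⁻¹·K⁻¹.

For a van der Waals gas the second virial coefficient B₂ = b − a/(RT) vanishes at T_B = a/(Rb).
T_B = 3.62/(0.08206×0.0433) = 3.62/0.0035532 = 1019 K

T_B ≈ 1019 K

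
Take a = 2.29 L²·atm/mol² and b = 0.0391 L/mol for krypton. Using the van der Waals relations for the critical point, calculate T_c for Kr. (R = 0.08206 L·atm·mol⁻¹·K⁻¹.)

T_c ≈ 211.5 K

For a van der Waals gas, T_c = 8a/(27Rb).
T_c = 8×2.29/(27×0.08206×0.0391) = 18.320/0.086631 = 211.5 K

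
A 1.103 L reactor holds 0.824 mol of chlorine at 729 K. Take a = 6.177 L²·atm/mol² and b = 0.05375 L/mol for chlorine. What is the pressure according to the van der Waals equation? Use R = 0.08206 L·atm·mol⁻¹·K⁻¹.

P ≈ 43.11 atm

P = nRT/(V − nb) − a n²/V²
nRT/(V − nb) = (0.824)(0.08206)(729)/(1.103 − 0.824×0.05375) = 49.293/1.0587 = 46.560 atm
a n²/V² = (6.177)(0.824)²/(1.103)² = 3.4473 atm
P = 46.560 − 3.4473 = 43.11 atm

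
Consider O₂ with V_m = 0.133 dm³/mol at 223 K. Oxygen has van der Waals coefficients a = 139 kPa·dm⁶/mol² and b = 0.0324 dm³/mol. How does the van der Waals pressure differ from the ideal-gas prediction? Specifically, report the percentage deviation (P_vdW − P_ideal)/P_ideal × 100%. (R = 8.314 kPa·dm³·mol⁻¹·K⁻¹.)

Ideal: P_ideal = RT/V_m = (8.314)(223)/0.133 = 13940.0 kPa
vdW: P = RT/(V_m − b) − a/V_m² = 1854.02/0.100600 − 139/0.0176890 = 18429.6 − 7857.99 = 10571.6 kPa
% deviation = (10571.6 − 13940.0)/13940.0 × 100% = -24.16%

-24.16 %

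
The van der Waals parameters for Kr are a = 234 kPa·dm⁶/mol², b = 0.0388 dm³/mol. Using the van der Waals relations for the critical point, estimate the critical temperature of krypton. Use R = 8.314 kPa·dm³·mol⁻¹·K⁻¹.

T_c ≈ 214.9 K

For a van der Waals gas, T_c = 8a/(27Rb).
T_c = 8×234/(27×8.314×0.0388) = 1872.0/8.7097 = 214.9 K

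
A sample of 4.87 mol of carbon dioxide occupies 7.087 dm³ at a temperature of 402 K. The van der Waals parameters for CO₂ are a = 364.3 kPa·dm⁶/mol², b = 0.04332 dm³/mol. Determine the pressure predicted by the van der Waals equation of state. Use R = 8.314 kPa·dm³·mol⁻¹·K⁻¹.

P = nRT/(V − nb) − a n²/V²
nRT/(V − nb) = (4.87)(8.314)(402)/(7.087 − 4.87×0.04332) = 16277/6.8760 = 2367.2 kPa
a n²/V² = (364.3)(4.87)²/(7.087)² = 172.03 kPa
P = 2367.2 − 172.03 = 2195 kPa

P ≈ 2195 kPa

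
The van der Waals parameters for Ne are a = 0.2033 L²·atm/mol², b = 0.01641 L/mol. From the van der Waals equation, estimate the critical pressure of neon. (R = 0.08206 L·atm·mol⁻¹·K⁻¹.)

P_c ≈ 27.96 atm

For a van der Waals gas, P_c = a/(27b²).
P_c = 0.2033/(27×(0.01641)²) = 0.2033/0.0072708 = 27.96 atm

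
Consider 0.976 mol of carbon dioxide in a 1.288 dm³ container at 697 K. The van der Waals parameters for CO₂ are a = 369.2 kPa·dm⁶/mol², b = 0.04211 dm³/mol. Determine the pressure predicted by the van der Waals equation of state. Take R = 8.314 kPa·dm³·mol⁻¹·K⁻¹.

P = nRT/(V − nb) − a n²/V²
nRT/(V − nb) = (0.976)(8.314)(697)/(1.288 − 0.976×0.04211) = 5655.8/1.2469 = 4535.9 kPa
a n²/V² = (369.2)(0.976)²/(1.288)² = 212.00 kPa
P = 4535.9 − 212.00 = 4324 kPa

P ≈ 4324 kPa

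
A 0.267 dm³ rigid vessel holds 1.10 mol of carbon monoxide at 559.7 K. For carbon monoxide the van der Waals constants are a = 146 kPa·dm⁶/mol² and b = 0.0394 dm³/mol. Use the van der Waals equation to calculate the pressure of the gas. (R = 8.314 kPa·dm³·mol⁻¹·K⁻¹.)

P ≈ 20408 kPa

P = nRT/(V − nb) − a n²/V²
nRT/(V − nb) = (1.10)(8.314)(559.7)/(0.267 − 1.10×0.0394) = 5118.7/0.22366 = 22886 kPa
a n²/V² = (146)(1.10)²/(0.267)² = 2478.1 kPa
P = 22886 − 2478.1 = 20408 kPa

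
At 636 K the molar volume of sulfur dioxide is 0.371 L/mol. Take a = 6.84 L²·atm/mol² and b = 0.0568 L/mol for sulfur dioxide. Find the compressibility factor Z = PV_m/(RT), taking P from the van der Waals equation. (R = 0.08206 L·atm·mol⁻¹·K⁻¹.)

P = RT/(V_m − b) − a/V_m² = (0.08206)(636)/(0.371 − 0.0568) − 6.84/(0.371)²
  = 52.190/0.31420 − 49.694 = 166.10 − 49.694 = 116.41 atm
Z = PV_m/(RT) = (116.41)(0.371)/((0.08206)(636)) = 43.188/52.190 = 0.8275

Z ≈ 0.8275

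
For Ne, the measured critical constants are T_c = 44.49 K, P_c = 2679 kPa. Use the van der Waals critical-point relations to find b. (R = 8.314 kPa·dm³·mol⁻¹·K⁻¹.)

b ≈ 0.01726 dm³/mol

From T_c = 8a/(27Rb) and P_c = a/(27b²): b = R T_c/(8 P_c).
b = (8.314)(44.49)/(8×2679) = 369.89/21432 = 0.01726 dm³/mol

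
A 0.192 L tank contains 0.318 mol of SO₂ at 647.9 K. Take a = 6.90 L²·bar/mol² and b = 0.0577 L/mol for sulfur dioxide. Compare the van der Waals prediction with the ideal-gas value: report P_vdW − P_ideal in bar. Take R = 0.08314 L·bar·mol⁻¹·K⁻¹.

Ideal: P_ideal = nRT/V = (0.318)(0.08314)(647.9)/0.192 = 89.2162 bar
vdW: P = nRT/(V − nb) − a n²/V² = 17.1295/0.173651 − 0.697756/0.0368640 = 98.6433 − 18.9278 = 79.7155 bar
ΔP = 79.7155 − 89.2162 = -9.501 bar

ΔP ≈ -9.501 bar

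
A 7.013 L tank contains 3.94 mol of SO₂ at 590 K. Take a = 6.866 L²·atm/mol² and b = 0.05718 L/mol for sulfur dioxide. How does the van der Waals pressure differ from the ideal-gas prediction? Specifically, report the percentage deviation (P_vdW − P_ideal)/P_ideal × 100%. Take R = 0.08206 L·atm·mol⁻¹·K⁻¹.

Ideal: P_ideal = nRT/V = (3.94)(0.08206)(590)/7.013 = 27.2004 atm
vdW: P = nRT/(V − nb) − a n²/V² = 190.757/6.78771 − 106.585/49.1822 = 28.1033 − 2.16715 = 25.9362 atm
% deviation = (25.9362 − 27.2004)/27.2004 × 100% = -4.65%

-4.65 %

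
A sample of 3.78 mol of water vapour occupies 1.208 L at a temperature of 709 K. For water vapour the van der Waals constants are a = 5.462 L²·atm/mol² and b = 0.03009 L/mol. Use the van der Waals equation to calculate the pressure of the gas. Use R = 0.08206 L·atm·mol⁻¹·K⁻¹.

P = nRT/(V − nb) − a n²/V²
nRT/(V − nb) = (3.78)(0.08206)(709)/(1.208 − 3.78×0.03009) = 219.92/1.0943 = 200.97 atm
a n²/V² = (5.462)(3.78)²/(1.208)² = 53.481 atm
P = 200.97 − 53.481 = 147.5 atm

P ≈ 147.5 atm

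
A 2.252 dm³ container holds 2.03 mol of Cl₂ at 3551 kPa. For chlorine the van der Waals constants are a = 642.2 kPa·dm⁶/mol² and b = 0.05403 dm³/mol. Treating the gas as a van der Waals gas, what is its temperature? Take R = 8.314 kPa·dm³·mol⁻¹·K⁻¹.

T ≈ 517.0 K

T = (P + a n²/V²)(V − nb)/(nR)
P + a n²/V² = 3551 + (642.2)(2.03)²/(2.252)² = 4072.8 kPa
V − nb = 2.252 − (2.03)(0.05403) = 2.1423 dm³
T = (4072.8)(2.1423)/((2.03)(8.314)) = 517.0 K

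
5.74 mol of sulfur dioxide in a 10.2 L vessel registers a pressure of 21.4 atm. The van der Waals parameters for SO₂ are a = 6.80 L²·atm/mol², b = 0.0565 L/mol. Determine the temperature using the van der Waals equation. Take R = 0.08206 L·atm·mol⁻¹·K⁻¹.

T = (P + a n²/V²)(V − nb)/(nR)
P + a n²/V² = 21.4 + (6.80)(5.74)²/(10.2)² = 23.553 atm
V − nb = 10.2 − (5.74)(0.0565) = 9.8757 L
T = (23.553)(9.8757)/((5.74)(0.08206)) = 493.8 K

T ≈ 493.8 K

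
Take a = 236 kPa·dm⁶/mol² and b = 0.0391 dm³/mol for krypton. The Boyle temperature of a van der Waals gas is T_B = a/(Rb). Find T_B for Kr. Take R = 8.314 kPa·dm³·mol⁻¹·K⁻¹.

T_B ≈ 726.0 K

For a van der Waals gas the second virial coefficient B₂ = b − a/(RT) vanishes at T_B = a/(Rb).
T_B = 236/(8.314×0.0391) = 236/0.32508 = 726.0 K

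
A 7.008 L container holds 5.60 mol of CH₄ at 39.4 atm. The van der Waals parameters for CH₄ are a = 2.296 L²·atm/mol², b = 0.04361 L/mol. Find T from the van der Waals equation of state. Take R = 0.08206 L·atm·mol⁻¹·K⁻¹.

T ≈ 601.5 K

T = (P + a n²/V²)(V − nb)/(nR)
P + a n²/V² = 39.4 + (2.296)(5.60)²/(7.008)² = 40.866 atm
V − nb = 7.008 − (5.60)(0.04361) = 6.7638 L
T = (40.866)(6.7638)/((5.60)(0.08206)) = 601.5 K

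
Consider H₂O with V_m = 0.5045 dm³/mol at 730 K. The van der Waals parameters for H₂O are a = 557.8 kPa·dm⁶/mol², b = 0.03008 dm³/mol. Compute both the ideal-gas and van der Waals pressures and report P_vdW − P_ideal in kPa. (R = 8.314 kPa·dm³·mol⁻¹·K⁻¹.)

Ideal: P_ideal = RT/V_m = (8.314)(730)/0.5045 = 12030.2 kPa
vdW: P = RT/(V_m − b) − a/V_m² = 6069.22/0.474420 − 557.8/0.254520 = 12792.9 − 2191.58 = 10601.3 kPa
ΔP = 10601.3 − 12030.2 = -1429 kPa

ΔP ≈ -1429 kPa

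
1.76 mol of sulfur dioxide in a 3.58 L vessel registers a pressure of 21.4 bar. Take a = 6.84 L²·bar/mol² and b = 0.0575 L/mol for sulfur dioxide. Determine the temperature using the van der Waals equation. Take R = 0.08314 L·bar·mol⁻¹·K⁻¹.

T = (P + a n²/V²)(V − nb)/(nR)
P + a n²/V² = 21.4 + (6.84)(1.76)²/(3.58)² = 23.053 bar
V − nb = 3.58 − (1.76)(0.0575) = 3.4788 L
T = (23.053)(3.4788)/((1.76)(0.08314)) = 548.1 K

T ≈ 548.1 K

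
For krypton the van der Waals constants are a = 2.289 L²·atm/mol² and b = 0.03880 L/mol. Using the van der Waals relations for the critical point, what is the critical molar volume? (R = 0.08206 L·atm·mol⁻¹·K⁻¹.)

For a van der Waals gas, V_m,c = 3b.
V_m,c = 3×0.03880 = 0.1164 L/mol

V_m,c ≈ 0.1164 L/mol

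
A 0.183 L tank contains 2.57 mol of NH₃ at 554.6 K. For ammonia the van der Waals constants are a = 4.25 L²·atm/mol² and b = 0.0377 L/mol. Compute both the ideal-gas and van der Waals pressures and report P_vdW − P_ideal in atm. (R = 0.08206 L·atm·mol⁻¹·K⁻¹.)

ΔP ≈ -119.1 atm

Ideal: P_ideal = nRT/V = (2.57)(0.08206)(554.6)/0.183 = 639.136 atm
vdW: P = nRT/(V − nb) − a n²/V² = 116.962/0.0861110 − 28.0708/0.0334890 = 1358.27 − 838.210 = 520.06 atm
ΔP = 520.06 − 639.136 = -119.1 atm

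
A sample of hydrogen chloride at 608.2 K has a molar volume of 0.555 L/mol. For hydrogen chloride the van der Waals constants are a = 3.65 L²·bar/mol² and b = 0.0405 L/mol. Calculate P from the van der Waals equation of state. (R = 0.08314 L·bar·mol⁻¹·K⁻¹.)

P ≈ 86.43 bar

P = RT/(V_m − b) − a/V_m²
RT/(V_m − b) = (0.08314)(608.2)/(0.555 − 0.0405) = 50.566/0.51450 = 98.282 bar
a/V_m² = 3.65/(0.555)² = 11.850 bar
P = 98.282 − 11.850 = 86.43 bar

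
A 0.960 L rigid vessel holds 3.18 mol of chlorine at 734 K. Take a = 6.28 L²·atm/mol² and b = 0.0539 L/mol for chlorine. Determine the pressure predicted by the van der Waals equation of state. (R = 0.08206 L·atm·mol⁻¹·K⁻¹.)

P ≈ 174.0 atm

P = nRT/(V − nb) − a n²/V²
nRT/(V − nb) = (3.18)(0.08206)(734)/(0.960 − 3.18×0.0539) = 191.54/0.78860 = 242.89 atm
a n²/V² = (6.28)(3.18)²/(0.960)² = 68.908 atm
P = 242.89 − 68.908 = 174.0 atm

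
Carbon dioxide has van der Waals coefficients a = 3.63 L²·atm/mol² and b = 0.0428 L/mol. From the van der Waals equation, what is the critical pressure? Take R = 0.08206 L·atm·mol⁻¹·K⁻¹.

P_c ≈ 73.39 atm

For a van der Waals gas, P_c = a/(27b²).
P_c = 3.63/(27×(0.0428)²) = 3.63/0.049460 = 73.39 atm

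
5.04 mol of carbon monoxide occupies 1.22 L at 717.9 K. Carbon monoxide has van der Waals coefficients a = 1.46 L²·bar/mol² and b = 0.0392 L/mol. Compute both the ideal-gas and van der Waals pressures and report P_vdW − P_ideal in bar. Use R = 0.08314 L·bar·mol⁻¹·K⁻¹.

Ideal: P_ideal = nRT/V = (5.04)(0.08314)(717.9)/1.22 = 246.573 bar
vdW: P = nRT/(V − nb) − a n²/V² = 300.818/1.02243 − 37.0863/1.48840 = 294.219 − 24.9169 = 269.302 bar
ΔP = 269.302 − 246.573 = 22.73 bar

ΔP ≈ 22.73 bar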